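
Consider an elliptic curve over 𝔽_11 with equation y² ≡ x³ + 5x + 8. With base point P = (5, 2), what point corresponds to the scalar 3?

O

Repeated addition: build up to 3P.
2P: tangent at (5, 2): λ = (3·5² + 5)/(2·2) ≡ 3/4. 4⁻¹ ≡ 3 (mod 11) since 4·3 = 12 ≡ 1, so λ ≡ 3·3 ≡ 9.
  x = λ² - 5 - 5 = 81 - 10 ≡ 5; y = λ·(5 - 5) - 2 ≡ 9. → (5, 9)
3P: (5, 9) + (5, 2): same x and y₁ ≡ -y₂, so the sum is O.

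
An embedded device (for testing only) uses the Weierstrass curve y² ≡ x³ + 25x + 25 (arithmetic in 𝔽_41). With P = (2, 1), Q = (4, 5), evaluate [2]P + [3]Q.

First 2P:
Repeated addition: build up to 2P.
2P: tangent at (2, 1): λ = (3·2² + 25)/(2·1) ≡ 37/2. 2⁻¹ ≡ 21 (mod 41) since 2·21 = 42 ≡ 1, so λ ≡ 37·21 ≡ 39.
  x = λ² - 2 - 2 = 1521 - 4 ≡ 0; y = λ·(2 - 0) - 1 ≡ 36. → (0, 36)
2P = (0, 36).
Next 3Q:
Repeated addition: build up to 3Q.
2Q: tangent at (4, 5): λ = (3·4² + 25)/(2·5) ≡ 32/10. 10⁻¹ ≡ 37 (mod 41), so λ ≡ 32·37 ≡ 36.
  x = λ² - 4 - 4 = 1296 - 8 ≡ 17; y = λ·(4 - 17) - 5 ≡ 19. → (17, 19)
3Q: (17, 19) + (4, 5). λ = (5 - 19)/(4 - 17) ≡ 27/28 mod 41. 28⁻¹ ≡ 22 (mod 41), so λ ≡ 20.
  x = λ² - 17 - 4 = 400 - 21 ≡ 10; y = λ·(17 - 10) - 19 ≡ 39. → (10, 39)
3Q = (10, 39).
Finally 2P + 3Q:
(0, 36) + (10, 39). λ = (39 - 36)/(10 - 0) ≡ 3/10 mod 41. 10⁻¹ ≡ 37 (mod 41), so λ ≡ 29.
  x = λ² - 0 - 10 = 841 - 10 ≡ 11; y = λ·(0 - 11) - 36 ≡ 14. → (11, 14)

(11, 14)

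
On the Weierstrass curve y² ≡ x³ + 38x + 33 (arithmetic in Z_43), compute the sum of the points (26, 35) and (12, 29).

(26, 35) + (12, 29). λ = (29 - 35)/(12 - 26) ≡ 37/29 mod 43. 29⁻¹ ≡ 3 (mod 43), so λ ≡ 25.
  x = λ² - 26 - 12 = 625 - 38 ≡ 28; y = λ·(26 - 28) - 35 ≡ 1. → (28, 1)

(28, 1)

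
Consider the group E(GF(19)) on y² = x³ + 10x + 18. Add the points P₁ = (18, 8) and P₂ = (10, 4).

(18, 8) + (10, 4). λ = (4 - 8)/(10 - 18) ≡ 15/11 mod 19. 11⁻¹ ≡ 7 (mod 19), so λ ≡ 10.
  x = λ² - 18 - 10 = 100 - 28 ≡ 15; y = λ·(18 - 15) - 8 ≡ 3. → (15, 3)

(15, 3)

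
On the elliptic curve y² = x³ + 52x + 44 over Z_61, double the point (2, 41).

(1, 55)

tangent at (2, 41): λ = (3·2² + 52)/(2·41) ≡ 3/21. 21⁻¹ ≡ 32 (mod 61) since 21·32 = 672 ≡ 1, so λ ≡ 3·32 ≡ 35.
  x = λ² - 2 - 2 = 1225 - 4 ≡ 1; y = λ·(2 - 1) - 41 ≡ 55. → (1, 55)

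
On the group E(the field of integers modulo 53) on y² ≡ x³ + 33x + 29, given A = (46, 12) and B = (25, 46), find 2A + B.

First 2A:
Repeated addition: build up to 2A.
2A: tangent at (46, 12): λ = (3·46² + 33)/(2·12) ≡ 21/24. 24⁻¹ ≡ 42 (mod 53) since 24·42 = 1008 ≡ 1, so λ ≡ 21·42 ≡ 34.
  x = λ² - 46 - 46 = 1156 - 92 ≡ 4; y = λ·(46 - 4) - 12 ≡ 38. → (4, 38)
2A = (4, 38).
Finally 2A + B:
(4, 38) + (25, 46). λ = (46 - 38)/(25 - 4) ≡ 8/21 mod 53. 21⁻¹ ≡ 48 (mod 53), so λ ≡ 13.
  x = λ² - 4 - 25 = 169 - 29 ≡ 34; y = λ·(4 - 34) - 38 ≡ 49. → (34, 49)

(34, 49)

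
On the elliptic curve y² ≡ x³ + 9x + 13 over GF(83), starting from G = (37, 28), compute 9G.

O

Double-and-add on 9 = (1001)₂. Start with G = (37, 28) for the leading 1-bit.
double: tangent at (37, 28): λ = (3·37² + 9)/(2·28) ≡ 49/56. 56⁻¹ ≡ 43 (mod 83), so λ ≡ 49·43 ≡ 32.
  x = λ² - 37 - 37 = 1024 - 74 ≡ 37; y = λ·(37 - 37) - 28 ≡ 55. → (37, 55)
double: tangent at (37, 55): λ = (3·37² + 9)/(2·55) ≡ 49/27. 27⁻¹ ≡ 40 (mod 83) since 27·40 = 1080 ≡ 1, so λ ≡ 49·40 ≡ 51.
  x = λ² - 37 - 37 = 2601 - 74 ≡ 37; y = λ·(37 - 37) - 55 ≡ 28. → (37, 28)
double: tangent at (37, 28): λ = (3·37² + 9)/(2·28) ≡ 49/56. 56⁻¹ ≡ 43 (mod 83), so λ ≡ 49·43 ≡ 32.
  x = λ² - 37 - 37 = 1024 - 74 ≡ 37; y = λ·(37 - 37) - 28 ≡ 55. → (37, 55)
add G: (37, 55) + (37, 28): same x and y₁ ≡ -y₂, so the sum is 𝒪.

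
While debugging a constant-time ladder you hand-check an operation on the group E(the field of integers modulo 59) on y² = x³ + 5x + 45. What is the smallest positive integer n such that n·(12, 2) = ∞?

2P: tangent at (12, 2): λ = (3·12² + 5)/(2·2) ≡ 24/4. 4⁻¹ ≡ 15 (mod 59), so λ ≡ 24·15 ≡ 6.
  x = λ² - 12 - 12 = 36 - 24 ≡ 12; y = λ·(12 - 12) - 2 ≡ 57. → (12, 57)
3P: (12, 57) + (12, 2): same x and y₁ ≡ -y₂, so the sum is ∞.
3P = ∞, so the order is 3.

3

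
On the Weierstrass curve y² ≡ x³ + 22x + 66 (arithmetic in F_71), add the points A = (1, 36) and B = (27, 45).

(26, 40)

(1, 36) + (27, 45). λ = (45 - 36)/(27 - 1) ≡ 9/26 mod 71. 26⁻¹ ≡ 41 (mod 71), so λ ≡ 14.
  x = λ² - 1 - 27 = 196 - 28 ≡ 26; y = λ·(1 - 26) - 36 ≡ 40. → (26, 40)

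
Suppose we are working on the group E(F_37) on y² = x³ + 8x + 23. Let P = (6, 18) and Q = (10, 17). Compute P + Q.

(28, 6)

(6, 18) + (10, 17). λ = (17 - 18)/(10 - 6) ≡ 36/4 mod 37. 4⁻¹ ≡ 28 (mod 37) since 4·28 = 112 ≡ 1, so λ ≡ 9.
  x = λ² - 6 - 10 = 81 - 16 ≡ 28; y = λ·(6 - 28) - 18 ≡ 6. → (28, 6)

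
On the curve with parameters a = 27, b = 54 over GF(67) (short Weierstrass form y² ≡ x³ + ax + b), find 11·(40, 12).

Write G = (40, 12).
Repeated addition: build up to 11G.
2G: tangent at (40, 12): λ = (3·40² + 27)/(2·12) ≡ 3/24. 24⁻¹ ≡ 14 (mod 67) since 24·14 = 336 ≡ 1, so λ ≡ 3·14 ≡ 42.
  x = λ² - 40 - 40 = 1764 - 80 ≡ 9; y = λ·(40 - 9) - 12 ≡ 17. → (9, 17)
3G: (9, 17) + (40, 12). λ = (12 - 17)/(40 - 9) ≡ 62/31 mod 67. 31⁻¹ ≡ 13 (mod 67) since 31·13 = 403 ≡ 1, so λ ≡ 2.
  x = λ² - 9 - 40 = 4 - 49 ≡ 22; y = λ·(9 - 22) - 17 ≡ 24. → (22, 24)
4G: (22, 24) + (40, 12). λ = (12 - 24)/(40 - 22) ≡ 55/18 mod 67. 18⁻¹ ≡ 41 (mod 67), so λ ≡ 44.
  x = λ² - 22 - 40 = 1936 - 62 ≡ 65; y = λ·(22 - 65) - 24 ≡ 27. → (65, 27)
5G: (65, 27) + (40, 12). λ = (12 - 27)/(40 - 65) ≡ 52/42 mod 67. 42⁻¹ ≡ 8 (mod 67) since 42·8 = 336 ≡ 1, so λ ≡ 14.
  x = λ² - 65 - 40 = 196 - 105 ≡ 24; y = λ·(65 - 24) - 27 ≡ 11. → (24, 11)
6G: (24, 11) + (40, 12). λ = (12 - 11)/(40 - 24) ≡ 1/16 mod 67. 16⁻¹ ≡ 21 (mod 67), so λ ≡ 21.
  x = λ² - 24 - 40 = 441 - 64 ≡ 42; y = λ·(24 - 42) - 11 ≡ 13. → (42, 13)
7G: (42, 13) + (40, 12). λ = (12 - 13)/(40 - 42) ≡ 66/65 mod 67. 65⁻¹ ≡ 33 (mod 67), so λ ≡ 34.
  x = λ² - 42 - 40 = 1156 - 82 ≡ 2; y = λ·(42 - 2) - 13 ≡ 7. → (2, 7)
8G: (2, 7) + (40, 12). λ = (12 - 7)/(40 - 2) ≡ 5/38 mod 67. 38⁻¹ ≡ 30 (mod 67), so λ ≡ 16.
  x = λ² - 2 - 40 = 256 - 42 ≡ 13; y = λ·(2 - 13) - 7 ≡ 18. → (13, 18)
9G: (13, 18) + (40, 12). λ = (12 - 18)/(40 - 13) ≡ 61/27 mod 67. 27⁻¹ ≡ 5 (mod 67), so λ ≡ 37.
  x = λ² - 13 - 40 = 1369 - 53 ≡ 43; y = λ·(13 - 43) - 18 ≡ 11. → (43, 11)
10G: (43, 11) + (40, 12). λ = (12 - 11)/(40 - 43) ≡ 1/64 mod 67. 64⁻¹ ≡ 22 (mod 67), so λ ≡ 22.
  x = λ² - 43 - 40 = 484 - 83 ≡ 66; y = λ·(43 - 66) - 11 ≡ 19. → (66, 19)
11G: (66, 19) + (40, 12). λ = (12 - 19)/(40 - 66) ≡ 60/41 mod 67. 41⁻¹ ≡ 18 (mod 67), so λ ≡ 8.
  x = λ² - 66 - 40 = 64 - 106 ≡ 25; y = λ·(66 - 25) - 19 ≡ 41. → (25, 41)

(25, 41)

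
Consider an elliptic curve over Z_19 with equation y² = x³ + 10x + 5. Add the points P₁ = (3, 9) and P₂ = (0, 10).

(14, 1)

(3, 9) + (0, 10). λ = (10 - 9)/(0 - 3) ≡ 1/16 mod 19. 16⁻¹ ≡ 6 (mod 19), so λ ≡ 6.
  x = λ² - 3 - 0 = 36 - 3 ≡ 14; y = λ·(3 - 14) - 9 ≡ 1. → (14, 1)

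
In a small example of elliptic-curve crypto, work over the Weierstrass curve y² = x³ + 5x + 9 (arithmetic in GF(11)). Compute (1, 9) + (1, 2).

O

The two points share x = 1 and their y-coordinates satisfy 9 + 2 ≡ 0 (mod 11), so they are inverses. Their sum is O.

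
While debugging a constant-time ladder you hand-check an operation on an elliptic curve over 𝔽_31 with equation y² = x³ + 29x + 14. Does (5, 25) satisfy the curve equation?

yes

y² = 25² ≡ 5; x³ + 29x + 14 = 284 ≡ 5 (mod 31). 5 = 5.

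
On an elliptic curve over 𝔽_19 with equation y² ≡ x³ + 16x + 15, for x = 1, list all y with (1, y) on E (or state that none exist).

x³ + 16x + 15 = 32 ≡ 13 (mod 19).
13 is a non-residue mod 19; no y exists.

none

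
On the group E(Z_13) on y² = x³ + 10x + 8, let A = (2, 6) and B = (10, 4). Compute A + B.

(10, 9)

(2, 6) + (10, 4). λ = (4 - 6)/(10 - 2) ≡ 11/8 mod 13. 8⁻¹ ≡ 5 (mod 13) since 8·5 = 40 ≡ 1, so λ ≡ 3.
  x = λ² - 2 - 10 = 9 - 12 ≡ 10; y = λ·(2 - 10) - 6 ≡ 9. → (10, 9)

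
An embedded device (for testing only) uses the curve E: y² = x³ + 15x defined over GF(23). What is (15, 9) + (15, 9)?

(16, 14)

tangent at (15, 9): λ = (3·15² + 15)/(2·9) ≡ 0/18. 18⁻¹ ≡ 9 (mod 23) since 18·9 = 162 ≡ 1, so λ ≡ 0·9 ≡ 0.
  x = λ² - 15 - 15 = 0 - 30 ≡ 16; y = λ·(15 - 16) - 9 ≡ 14. → (16, 14)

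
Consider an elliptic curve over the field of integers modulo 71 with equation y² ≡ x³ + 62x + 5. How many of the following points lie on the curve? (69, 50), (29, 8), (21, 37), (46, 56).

3

(69, 50): 50² ≡ 15, rhs ≡ 15 → on.
(29, 8): 8² ≡ 64, rhs ≡ 64 → on.
(21, 37): 37² ≡ 20, rhs ≡ 60 → off.
(46, 56): 56² ≡ 12, rhs ≡ 12 → on.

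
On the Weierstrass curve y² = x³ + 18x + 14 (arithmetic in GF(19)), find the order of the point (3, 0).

2

2P: (3, 0) + (3, 0): same x and y₁ ≡ -y₂, so the sum is ∞.
2P = ∞, so the order is 2.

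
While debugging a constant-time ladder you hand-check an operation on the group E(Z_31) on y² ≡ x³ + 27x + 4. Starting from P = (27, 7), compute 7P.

Double-and-add on 7 = (111)₂. Start with P = (27, 7) for the leading 1-bit.
double: tangent at (27, 7): λ = (3·27² + 27)/(2·7) ≡ 13/14. 14⁻¹ ≡ 20 (mod 31), so λ ≡ 13·20 ≡ 12.
  x = λ² - 27 - 27 = 144 - 54 ≡ 28; y = λ·(27 - 28) - 7 ≡ 12. → (28, 12)
add P: (28, 12) + (27, 7). λ = (7 - 12)/(27 - 28) ≡ 26/30 mod 31. 30⁻¹ ≡ 30 (mod 31), so λ ≡ 5.
  x = λ² - 28 - 27 = 25 - 55 ≡ 1; y = λ·(28 - 1) - 12 ≡ 30. → (1, 30)
double: tangent at (1, 30): λ = (3·1² + 27)/(2·30) ≡ 30/29. 29⁻¹ ≡ 15 (mod 31) since 29·15 = 435 ≡ 1, so λ ≡ 30·15 ≡ 16.
  x = λ² - 1 - 1 = 256 - 2 ≡ 6; y = λ·(1 - 6) - 30 ≡ 14. → (6, 14)
add P: (6, 14) + (27, 7). λ = (7 - 14)/(27 - 6) ≡ 24/21 mod 31. 21⁻¹ ≡ 3 (mod 31) since 21·3 = 63 ≡ 1, so λ ≡ 10.
  x = λ² - 6 - 27 = 100 - 33 ≡ 5; y = λ·(6 - 5) - 14 ≡ 27. → (5, 27)

(5, 27)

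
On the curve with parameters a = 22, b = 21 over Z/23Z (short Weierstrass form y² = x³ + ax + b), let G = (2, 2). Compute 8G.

(18, 19)

Repeated addition: build up to 8G.
2G: tangent at (2, 2): λ = (3·2² + 22)/(2·2) ≡ 11/4. 4⁻¹ ≡ 6 (mod 23), so λ ≡ 11·6 ≡ 20.
  x = λ² - 2 - 2 = 400 - 4 ≡ 5; y = λ·(2 - 5) - 2 ≡ 7. → (5, 7)
3G: (5, 7) + (2, 2). λ = (2 - 7)/(2 - 5) ≡ 18/20 mod 23. 20⁻¹ ≡ 15 (mod 23) since 20·15 = 300 ≡ 1, so λ ≡ 17.
  x = λ² - 5 - 2 = 289 - 7 ≡ 6; y = λ·(5 - 6) - 7 ≡ 22. → (6, 22)
4G: (6, 22) + (2, 2). λ = (2 - 22)/(2 - 6) ≡ 3/19 mod 23. 19⁻¹ ≡ 17 (mod 23), so λ ≡ 5.
  x = λ² - 6 - 2 = 25 - 8 ≡ 17; y = λ·(6 - 17) - 22 ≡ 15. → (17, 15)
5G: (17, 15) + (2, 2). λ = (2 - 15)/(2 - 17) ≡ 10/8 mod 23. 8⁻¹ ≡ 3 (mod 23), so λ ≡ 7.
  x = λ² - 17 - 2 = 49 - 19 ≡ 7; y = λ·(17 - 7) - 15 ≡ 9. → (7, 9)
6G: (7, 9) + (2, 2). λ = (2 - 9)/(2 - 7) ≡ 16/18 mod 23. 18⁻¹ ≡ 9 (mod 23), so λ ≡ 6.
  x = λ² - 7 - 2 = 36 - 9 ≡ 4; y = λ·(7 - 4) - 9 ≡ 9. → (4, 9)
7G: (4, 9) + (2, 2). λ = (2 - 9)/(2 - 4) ≡ 16/21 mod 23. 21⁻¹ ≡ 11 (mod 23), so λ ≡ 15.
  x = λ² - 4 - 2 = 225 - 6 ≡ 12; y = λ·(4 - 12) - 9 ≡ 9. → (12, 9)
8G: (12, 9) + (2, 2). λ = (2 - 9)/(2 - 12) ≡ 16/13 mod 23. 13⁻¹ ≡ 16 (mod 23) since 13·16 = 208 ≡ 1, so λ ≡ 3.
  x = λ² - 12 - 2 = 9 - 14 ≡ 18; y = λ·(12 - 18) - 9 ≡ 19. → (18, 19)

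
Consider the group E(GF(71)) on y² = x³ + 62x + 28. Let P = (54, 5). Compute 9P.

Repeated addition: build up to 9P.
2P: tangent at (54, 5): λ = (3·54² + 62)/(2·5) ≡ 6/10. 10⁻¹ ≡ 64 (mod 71), so λ ≡ 6·64 ≡ 29.
  x = λ² - 54 - 54 = 841 - 108 ≡ 23; y = λ·(54 - 23) - 5 ≡ 42. → (23, 42)
3P: (23, 42) + (54, 5). λ = (5 - 42)/(54 - 23) ≡ 34/31 mod 71. 31⁻¹ ≡ 55 (mod 71) since 31·55 = 1705 ≡ 1, so λ ≡ 24.
  x = λ² - 23 - 54 = 576 - 77 ≡ 2; y = λ·(23 - 2) - 42 ≡ 36. → (2, 36)
4P: (2, 36) + (54, 5). λ = (5 - 36)/(54 - 2) ≡ 40/52 mod 71. 52⁻¹ ≡ 56 (mod 71), so λ ≡ 39.
  x = λ² - 2 - 54 = 1521 - 56 ≡ 45; y = λ·(2 - 45) - 36 ≡ 62. → (45, 62)
5P: (45, 62) + (54, 5). λ = (5 - 62)/(54 - 45) ≡ 14/9 mod 71. 9⁻¹ ≡ 8 (mod 71) since 9·8 = 72 ≡ 1, so λ ≡ 41.
  x = λ² - 45 - 54 = 1681 - 99 ≡ 20; y = λ·(45 - 20) - 62 ≡ 40. → (20, 40)
6P: (20, 40) + (54, 5). λ = (5 - 40)/(54 - 20) ≡ 36/34 mod 71. 34⁻¹ ≡ 23 (mod 71) since 34·23 = 782 ≡ 1, so λ ≡ 47.
  x = λ² - 20 - 54 = 2209 - 74 ≡ 5; y = λ·(20 - 5) - 40 ≡ 26. → (5, 26)
7P: (5, 26) + (54, 5). λ = (5 - 26)/(54 - 5) ≡ 50/49 mod 71. 49⁻¹ ≡ 29 (mod 71), so λ ≡ 30.
  x = λ² - 5 - 54 = 900 - 59 ≡ 60; y = λ·(5 - 60) - 26 ≡ 28. → (60, 28)
8P: (60, 28) + (54, 5). λ = (5 - 28)/(54 - 60) ≡ 48/65 mod 71. 65⁻¹ ≡ 59 (mod 71) since 65·59 = 3835 ≡ 1, so λ ≡ 63.
  x = λ² - 60 - 54 = 3969 - 114 ≡ 21; y = λ·(60 - 21) - 28 ≡ 15. → (21, 15)
9P: (21, 15) + (54, 5). λ = (5 - 15)/(54 - 21) ≡ 61/33 mod 71. 33⁻¹ ≡ 28 (mod 71), so λ ≡ 4.
  x = λ² - 21 - 54 = 16 - 75 ≡ 12; y = λ·(21 - 12) - 15 ≡ 21. → (12, 21)

(12, 21)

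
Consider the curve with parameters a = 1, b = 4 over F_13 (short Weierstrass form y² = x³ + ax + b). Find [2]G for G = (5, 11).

tangent at (5, 11): λ = (3·5² + 1)/(2·11) ≡ 11/9. 9⁻¹ ≡ 3 (mod 13) since 9·3 = 27 ≡ 1, so λ ≡ 11·3 ≡ 7.
  x = λ² - 5 - 5 = 49 - 10 ≡ 0; y = λ·(5 - 0) - 11 ≡ 11. → (0, 11)

(0, 11)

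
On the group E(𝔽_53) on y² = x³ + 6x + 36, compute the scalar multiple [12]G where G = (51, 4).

(42, 21)

Double-and-add on 12 = (1100)₂. Start with G = (51, 4) for the leading 1-bit.
double: tangent at (51, 4): λ = (3·51² + 6)/(2·4) ≡ 18/8. 8⁻¹ ≡ 20 (mod 53), so λ ≡ 18·20 ≡ 42.
  x = λ² - 51 - 51 = 1764 - 102 ≡ 19; y = λ·(51 - 19) - 4 ≡ 15. → (19, 15)
add G: (19, 15) + (51, 4). λ = (4 - 15)/(51 - 19) ≡ 42/32 mod 53. 32⁻¹ ≡ 5 (mod 53), so λ ≡ 51.
  x = λ² - 19 - 51 = 2601 - 70 ≡ 40; y = λ·(19 - 40) - 15 ≡ 27. → (40, 27)
double: tangent at (40, 27): λ = (3·40² + 6)/(2·27) ≡ 36/1. 1⁻¹ ≡ 1 (mod 53), so λ ≡ 36·1 ≡ 36.
  x = λ² - 40 - 40 = 1296 - 80 ≡ 50; y = λ·(40 - 50) - 27 ≡ 37. → (50, 37)
double: tangent at (50, 37): λ = (3·50² + 6)/(2·37) ≡ 33/21. 21⁻¹ ≡ 48 (mod 53), so λ ≡ 33·48 ≡ 47.
  x = λ² - 50 - 50 = 2209 - 100 ≡ 42; y = λ·(50 - 42) - 37 ≡ 21. → (42, 21)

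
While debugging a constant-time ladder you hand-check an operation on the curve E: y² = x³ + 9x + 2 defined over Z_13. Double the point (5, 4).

(6, 5)

tangent at (5, 4): λ = (3·5² + 9)/(2·4) ≡ 6/8. 8⁻¹ ≡ 5 (mod 13), so λ ≡ 6·5 ≡ 4.
  x = λ² - 5 - 5 = 16 - 10 ≡ 6; y = λ·(5 - 6) - 4 ≡ 5. → (6, 5)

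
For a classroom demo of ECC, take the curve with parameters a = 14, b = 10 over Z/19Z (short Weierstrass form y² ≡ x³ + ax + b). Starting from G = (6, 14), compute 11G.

(14, 9)

Double-and-add on 11 = (1011)₂. Start with G = (6, 14) for the leading 1-bit.
double: tangent at (6, 14): λ = (3·6² + 14)/(2·14) ≡ 8/9. 9⁻¹ ≡ 17 (mod 19), so λ ≡ 8·17 ≡ 3.
  x = λ² - 6 - 6 = 9 - 12 ≡ 16; y = λ·(6 - 16) - 14 ≡ 13. → (16, 13)
double: tangent at (16, 13): λ = (3·16² + 14)/(2·13) ≡ 3/7. 7⁻¹ ≡ 11 (mod 19), so λ ≡ 3·11 ≡ 14.
  x = λ² - 16 - 16 = 196 - 32 ≡ 12; y = λ·(16 - 12) - 13 ≡ 5. → (12, 5)
add G: (12, 5) + (6, 14). λ = (14 - 5)/(6 - 12) ≡ 9/13 mod 19. 13⁻¹ ≡ 3 (mod 19) since 13·3 = 39 ≡ 1, so λ ≡ 8.
  x = λ² - 12 - 6 = 64 - 18 ≡ 8; y = λ·(12 - 8) - 5 ≡ 8. → (8, 8)
double: tangent at (8, 8): λ = (3·8² + 14)/(2·8) ≡ 16/16. 16⁻¹ ≡ 6 (mod 19) since 16·6 = 96 ≡ 1, so λ ≡ 16·6 ≡ 1.
  x = λ² - 8 - 8 = 1 - 16 ≡ 4; y = λ·(8 - 4) - 8 ≡ 15. → (4, 15)
add G: (4, 15) + (6, 14). λ = (14 - 15)/(6 - 4) ≡ 18/2 mod 19. 2⁻¹ ≡ 10 (mod 19) since 2·10 = 20 ≡ 1, so λ ≡ 9.
  x = λ² - 4 - 6 = 81 - 10 ≡ 14; y = λ·(4 - 14) - 15 ≡ 9. → (14, 9)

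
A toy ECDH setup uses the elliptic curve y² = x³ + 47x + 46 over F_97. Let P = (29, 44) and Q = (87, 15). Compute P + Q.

(29, 44) + (87, 15). λ = (15 - 44)/(87 - 29) ≡ 68/58 mod 97. 58⁻¹ ≡ 92 (mod 97), so λ ≡ 48.
  x = λ² - 29 - 87 = 2304 - 116 ≡ 54; y = λ·(29 - 54) - 44 ≡ 17. → (54, 17)

(54, 17)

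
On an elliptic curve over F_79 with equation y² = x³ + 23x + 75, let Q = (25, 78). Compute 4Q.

(51, 28)

Double-and-add on 4 = (100)₂. Start with Q = (25, 78) for the leading 1-bit.
double: tangent at (25, 78): λ = (3·25² + 23)/(2·78) ≡ 2/77. 77⁻¹ ≡ 39 (mod 79), so λ ≡ 2·39 ≡ 78.
  x = λ² - 25 - 25 = 6084 - 50 ≡ 30; y = λ·(25 - 30) - 78 ≡ 6. → (30, 6)
double: tangent at (30, 6): λ = (3·30² + 23)/(2·6) ≡ 37/12. 12⁻¹ ≡ 33 (mod 79), so λ ≡ 37·33 ≡ 36.
  x = λ² - 30 - 30 = 1296 - 60 ≡ 51; y = λ·(30 - 51) - 6 ≡ 28. → (51, 28)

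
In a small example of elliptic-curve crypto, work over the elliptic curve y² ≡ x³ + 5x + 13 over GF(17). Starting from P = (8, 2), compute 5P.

(6, 2)

Repeated addition: build up to 5P.
2P: tangent at (8, 2): λ = (3·8² + 5)/(2·2) ≡ 10/4. 4⁻¹ ≡ 13 (mod 17), so λ ≡ 10·13 ≡ 11.
  x = λ² - 8 - 8 = 121 - 16 ≡ 3; y = λ·(8 - 3) - 2 ≡ 2. → (3, 2)
3P: (3, 2) + (8, 2). λ = (2 - 2)/(8 - 3) ≡ 0/5 mod 17. 5⁻¹ ≡ 7 (mod 17), so λ ≡ 0.
  x = λ² - 3 - 8 = 0 - 11 ≡ 6; y = λ·(3 - 6) - 2 ≡ 15. → (6, 15)
4P: (6, 15) + (8, 2). λ = (2 - 15)/(8 - 6) ≡ 4/2 mod 17. 2⁻¹ ≡ 9 (mod 17), so λ ≡ 2.
  x = λ² - 6 - 8 = 4 - 14 ≡ 7; y = λ·(6 - 7) - 15 ≡ 0. → (7, 0)
5P: (7, 0) + (8, 2). λ = (2 - 0)/(8 - 7) ≡ 2/1 mod 17. 1⁻¹ ≡ 1 (mod 17) since 1·1 = 1 ≡ 1, so λ ≡ 2.
  x = λ² - 7 - 8 = 4 - 15 ≡ 6; y = λ·(7 - 6) - 0 ≡ 2. → (6, 2)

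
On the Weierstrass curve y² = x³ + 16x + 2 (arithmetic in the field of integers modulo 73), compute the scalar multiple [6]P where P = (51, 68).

(32, 33)

Repeated addition: build up to 6P.
2P: tangent at (51, 68): λ = (3·51² + 16)/(2·68) ≡ 8/63. 63⁻¹ ≡ 51 (mod 73) since 63·51 = 3213 ≡ 1, so λ ≡ 8·51 ≡ 43.
  x = λ² - 51 - 51 = 1849 - 102 ≡ 68; y = λ·(51 - 68) - 68 ≡ 4. → (68, 4)
3P: (68, 4) + (51, 68). λ = (68 - 4)/(51 - 68) ≡ 64/56 mod 73. 56⁻¹ ≡ 30 (mod 73) since 56·30 = 1680 ≡ 1, so λ ≡ 22.
  x = λ² - 68 - 51 = 484 - 119 ≡ 0; y = λ·(68 - 0) - 4 ≡ 32. → (0, 32)
4P: (0, 32) + (51, 68). λ = (68 - 32)/(51 - 0) ≡ 36/51 mod 73. 51⁻¹ ≡ 63 (mod 73) since 51·63 = 3213 ≡ 1, so λ ≡ 5.
  x = λ² - 0 - 51 = 25 - 51 ≡ 47; y = λ·(0 - 47) - 32 ≡ 25. → (47, 25)
5P: (47, 25) + (51, 68). λ = (68 - 25)/(51 - 47) ≡ 43/4 mod 73. 4⁻¹ ≡ 55 (mod 73) since 4·55 = 220 ≡ 1, so λ ≡ 29.
  x = λ² - 47 - 51 = 841 - 98 ≡ 13; y = λ·(47 - 13) - 25 ≡ 12. → (13, 12)
6P: (13, 12) + (51, 68). λ = (68 - 12)/(51 - 13) ≡ 56/38 mod 73. 38⁻¹ ≡ 25 (mod 73) since 38·25 = 950 ≡ 1, so λ ≡ 13.
  x = λ² - 13 - 51 = 169 - 64 ≡ 32; y = λ·(13 - 32) - 12 ≡ 33. → (32, 33)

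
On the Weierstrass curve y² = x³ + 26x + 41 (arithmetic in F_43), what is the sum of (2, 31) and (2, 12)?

The two points share x = 2 and their y-coordinates satisfy 31 + 12 ≡ 0 (mod 43), so they are inverses. Their sum is O.

O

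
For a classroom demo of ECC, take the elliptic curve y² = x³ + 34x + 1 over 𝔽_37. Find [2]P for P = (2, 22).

(12, 18)

tangent at (2, 22): λ = (3·2² + 34)/(2·22) ≡ 9/7. 7⁻¹ ≡ 16 (mod 37), so λ ≡ 9·16 ≡ 33.
  x = λ² - 2 - 2 = 1089 - 4 ≡ 12; y = λ·(2 - 12) - 22 ≡ 18. → (12, 18)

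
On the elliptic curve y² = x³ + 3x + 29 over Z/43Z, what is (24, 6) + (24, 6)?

(26, 28)

tangent at (24, 6): λ = (3·24² + 3)/(2·6) ≡ 11/12. 12⁻¹ ≡ 18 (mod 43), so λ ≡ 11·18 ≡ 26.
  x = λ² - 24 - 24 = 676 - 48 ≡ 26; y = λ·(24 - 26) - 6 ≡ 28. → (26, 28)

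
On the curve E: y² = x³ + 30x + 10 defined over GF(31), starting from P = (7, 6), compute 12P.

(29, 29)

Double-and-add on 12 = (1100)₂. Start with P = (7, 6) for the leading 1-bit.
double: tangent at (7, 6): λ = (3·7² + 30)/(2·6) ≡ 22/12. 12⁻¹ ≡ 13 (mod 31) since 12·13 = 156 ≡ 1, so λ ≡ 22·13 ≡ 7.
  x = λ² - 7 - 7 = 49 - 14 ≡ 4; y = λ·(7 - 4) - 6 ≡ 15. → (4, 15)
add P: (4, 15) + (7, 6). λ = (6 - 15)/(7 - 4) ≡ 22/3 mod 31. 3⁻¹ ≡ 21 (mod 31), so λ ≡ 28.
  x = λ² - 4 - 7 = 784 - 11 ≡ 29; y = λ·(4 - 29) - 15 ≡ 29. → (29, 29)
double: tangent at (29, 29): λ = (3·29² + 30)/(2·29) ≡ 11/27. 27⁻¹ ≡ 23 (mod 31), so λ ≡ 11·23 ≡ 5.
  x = λ² - 29 - 29 = 25 - 58 ≡ 29; y = λ·(29 - 29) - 29 ≡ 2. → (29, 2)
double: tangent at (29, 2): λ = (3·29² + 30)/(2·2) ≡ 11/4. 4⁻¹ ≡ 8 (mod 31) since 4·8 = 32 ≡ 1, so λ ≡ 11·8 ≡ 26.
  x = λ² - 29 - 29 = 676 - 58 ≡ 29; y = λ·(29 - 29) - 2 ≡ 29. → (29, 29)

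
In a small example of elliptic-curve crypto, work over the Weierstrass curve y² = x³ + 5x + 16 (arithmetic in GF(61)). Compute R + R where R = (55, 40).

(8, 18)

tangent at (55, 40): λ = (3·55² + 5)/(2·40) ≡ 52/19. 19⁻¹ ≡ 45 (mod 61) since 19·45 = 855 ≡ 1, so λ ≡ 52·45 ≡ 22.
  x = λ² - 55 - 55 = 484 - 110 ≡ 8; y = λ·(55 - 8) - 40 ≡ 18. → (8, 18)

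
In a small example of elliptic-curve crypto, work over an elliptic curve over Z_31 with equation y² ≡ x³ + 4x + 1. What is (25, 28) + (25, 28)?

(16, 21)

tangent at (25, 28): λ = (3·25² + 4)/(2·28) ≡ 19/25. 25⁻¹ ≡ 5 (mod 31), so λ ≡ 19·5 ≡ 2.
  x = λ² - 25 - 25 = 4 - 50 ≡ 16; y = λ·(25 - 16) - 28 ≡ 21. → (16, 21)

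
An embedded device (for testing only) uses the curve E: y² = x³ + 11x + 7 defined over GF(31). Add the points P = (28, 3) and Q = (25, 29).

(29, 16)

(28, 3) + (25, 29). λ = (29 - 3)/(25 - 28) ≡ 26/28 mod 31. 28⁻¹ ≡ 10 (mod 31), so λ ≡ 12.
  x = λ² - 28 - 25 = 144 - 53 ≡ 29; y = λ·(28 - 29) - 3 ≡ 16. → (29, 16)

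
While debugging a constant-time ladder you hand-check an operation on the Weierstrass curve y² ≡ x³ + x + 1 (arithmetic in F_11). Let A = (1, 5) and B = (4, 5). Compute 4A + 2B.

First 4A:
Repeated addition: build up to 4A.
2A: tangent at (1, 5): λ = (3·1² + 1)/(2·5) ≡ 4/10. 10⁻¹ ≡ 10 (mod 11) since 10·10 = 100 ≡ 1, so λ ≡ 4·10 ≡ 7.
  x = λ² - 1 - 1 = 49 - 2 ≡ 3; y = λ·(1 - 3) - 5 ≡ 3. → (3, 3)
3A: (3, 3) + (1, 5). λ = (5 - 3)/(1 - 3) ≡ 2/9 mod 11. 9⁻¹ ≡ 5 (mod 11) since 9·5 = 45 ≡ 1, so λ ≡ 10.
  x = λ² - 3 - 1 = 100 - 4 ≡ 8; y = λ·(3 - 8) - 3 ≡ 2. → (8, 2)
4A: (8, 2) + (1, 5). λ = (5 - 2)/(1 - 8) ≡ 3/4 mod 11. 4⁻¹ ≡ 3 (mod 11), so λ ≡ 9.
  x = λ² - 8 - 1 = 81 - 9 ≡ 6; y = λ·(8 - 6) - 2 ≡ 5. → (6, 5)
4A = (6, 5).
Next 2B:
Repeated addition: build up to 2B.
2B: tangent at (4, 5): λ = (3·4² + 1)/(2·5) ≡ 5/10. 10⁻¹ ≡ 10 (mod 11), so λ ≡ 5·10 ≡ 6.
  x = λ² - 4 - 4 = 36 - 8 ≡ 6; y = λ·(4 - 6) - 5 ≡ 5. → (6, 5)
2B = (6, 5).
Finally 4A + 2B:
tangent at (6, 5): λ = (3·6² + 1)/(2·5) ≡ 10/10. 10⁻¹ ≡ 10 (mod 11), so λ ≡ 10·10 ≡ 1.
  x = λ² - 6 - 6 = 1 - 12 ≡ 0; y = λ·(6 - 0) - 5 ≡ 1. → (0, 1)

(0, 1)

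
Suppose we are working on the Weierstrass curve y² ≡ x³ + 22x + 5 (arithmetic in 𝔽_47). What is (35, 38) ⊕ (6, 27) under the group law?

(35, 38) + (6, 27). λ = (27 - 38)/(6 - 35) ≡ 36/18 mod 47. 18⁻¹ ≡ 34 (mod 47) since 18·34 = 612 ≡ 1, so λ ≡ 2.
  x = λ² - 35 - 6 = 4 - 41 ≡ 10; y = λ·(35 - 10) - 38 ≡ 12. → (10, 12)

(10, 12)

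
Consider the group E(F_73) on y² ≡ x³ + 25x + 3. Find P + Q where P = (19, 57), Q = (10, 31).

(19, 57) + (10, 31). λ = (31 - 57)/(10 - 19) ≡ 47/64 mod 73. 64⁻¹ ≡ 8 (mod 73), so λ ≡ 11.
  x = λ² - 19 - 10 = 121 - 29 ≡ 19; y = λ·(19 - 19) - 57 ≡ 16. → (19, 16)

(19, 16)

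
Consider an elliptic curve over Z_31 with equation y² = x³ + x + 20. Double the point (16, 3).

tangent at (16, 3): λ = (3·16² + 1)/(2·3) ≡ 25/6. 6⁻¹ ≡ 26 (mod 31) since 6·26 = 156 ≡ 1, so λ ≡ 25·26 ≡ 30.
  x = λ² - 16 - 16 = 900 - 32 ≡ 0; y = λ·(16 - 0) - 3 ≡ 12. → (0, 12)

(0, 12)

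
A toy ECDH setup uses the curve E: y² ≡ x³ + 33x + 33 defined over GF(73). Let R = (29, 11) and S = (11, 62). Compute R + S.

(29, 11) + (11, 62). λ = (62 - 11)/(11 - 29) ≡ 51/55 mod 73. 55⁻¹ ≡ 4 (mod 73), so λ ≡ 58.
  x = λ² - 29 - 11 = 3364 - 40 ≡ 39; y = λ·(29 - 39) - 11 ≡ 66. → (39, 66)

(39, 66)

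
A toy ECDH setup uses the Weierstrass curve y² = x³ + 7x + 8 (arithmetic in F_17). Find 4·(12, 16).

Write P = (12, 16).
Double-and-add on 4 = (100)₂. Start with P = (12, 16) for the leading 1-bit.
double: tangent at (12, 16): λ = (3·12² + 7)/(2·16) ≡ 14/15. 15⁻¹ ≡ 8 (mod 17), so λ ≡ 14·8 ≡ 10.
  x = λ² - 12 - 12 = 100 - 24 ≡ 8; y = λ·(12 - 8) - 16 ≡ 7. → (8, 7)
double: tangent at (8, 7): λ = (3·8² + 7)/(2·7) ≡ 12/14. 14⁻¹ ≡ 11 (mod 17), so λ ≡ 12·11 ≡ 13.
  x = λ² - 8 - 8 = 169 - 16 ≡ 0; y = λ·(8 - 0) - 7 ≡ 12. → (0, 12)

(0, 12)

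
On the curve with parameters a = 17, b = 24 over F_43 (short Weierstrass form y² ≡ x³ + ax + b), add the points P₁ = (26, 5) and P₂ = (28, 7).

(26, 5) + (28, 7). λ = (7 - 5)/(28 - 26) ≡ 2/2 mod 43. 2⁻¹ ≡ 22 (mod 43) since 2·22 = 44 ≡ 1, so λ ≡ 1.
  x = λ² - 26 - 28 = 1 - 54 ≡ 33; y = λ·(26 - 33) - 5 ≡ 31. → (33, 31)

(33, 31)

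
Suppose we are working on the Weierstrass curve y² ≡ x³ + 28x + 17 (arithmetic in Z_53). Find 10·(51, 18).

(2, 9)

Write P = (51, 18).
Double-and-add on 10 = (1010)₂. Start with P = (51, 18) for the leading 1-bit.
double: tangent at (51, 18): λ = (3·51² + 28)/(2·18) ≡ 40/36. 36⁻¹ ≡ 28 (mod 53), so λ ≡ 40·28 ≡ 7.
  x = λ² - 51 - 51 = 49 - 102 ≡ 0; y = λ·(51 - 0) - 18 ≡ 21. → (0, 21)
double: tangent at (0, 21): λ = (3·0² + 28)/(2·21) ≡ 28/42. 42⁻¹ ≡ 24 (mod 53), so λ ≡ 28·24 ≡ 36.
  x = λ² - 0 - 0 = 1296 - 0 ≡ 24; y = λ·(0 - 24) - 21 ≡ 16. → (24, 16)
add P: (24, 16) + (51, 18). λ = (18 - 16)/(51 - 24) ≡ 2/27 mod 53. 27⁻¹ ≡ 2 (mod 53), so λ ≡ 4.
  x = λ² - 24 - 51 = 16 - 75 ≡ 47; y = λ·(24 - 47) - 16 ≡ 51. → (47, 51)
double: tangent at (47, 51): λ = (3·47² + 28)/(2·51) ≡ 30/49. 49⁻¹ ≡ 13 (mod 53), so λ ≡ 30·13 ≡ 19.
  x = λ² - 47 - 47 = 361 - 94 ≡ 2; y = λ·(47 - 2) - 51 ≡ 9. → (2, 9)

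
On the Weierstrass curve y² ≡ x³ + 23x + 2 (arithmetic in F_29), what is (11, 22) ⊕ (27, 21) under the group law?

(11, 22) + (27, 21). λ = (21 - 22)/(27 - 11) ≡ 28/16 mod 29. 16⁻¹ ≡ 20 (mod 29) since 16·20 = 320 ≡ 1, so λ ≡ 9.
  x = λ² - 11 - 27 = 81 - 38 ≡ 14; y = λ·(11 - 14) - 22 ≡ 9. → (14, 9)

(14, 9)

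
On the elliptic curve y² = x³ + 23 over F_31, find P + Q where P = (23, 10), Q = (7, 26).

(2, 0)

(23, 10) + (7, 26). λ = (26 - 10)/(7 - 23) ≡ 16/15 mod 31. 15⁻¹ ≡ 29 (mod 31), so λ ≡ 30.
  x = λ² - 23 - 7 = 900 - 30 ≡ 2; y = λ·(23 - 2) - 10 ≡ 0. → (2, 0)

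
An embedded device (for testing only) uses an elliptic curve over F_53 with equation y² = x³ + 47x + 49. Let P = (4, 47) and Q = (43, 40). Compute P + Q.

(4, 47) + (43, 40). λ = (40 - 47)/(43 - 4) ≡ 46/39 mod 53. 39⁻¹ ≡ 34 (mod 53), so λ ≡ 27.
  x = λ² - 4 - 43 = 729 - 47 ≡ 46; y = λ·(4 - 46) - 47 ≡ 38. → (46, 38)

(46, 38)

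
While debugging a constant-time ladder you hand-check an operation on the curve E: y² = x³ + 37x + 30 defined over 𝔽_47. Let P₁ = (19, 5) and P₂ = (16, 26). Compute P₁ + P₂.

(14, 7)

(19, 5) + (16, 26). λ = (26 - 5)/(16 - 19) ≡ 21/44 mod 47. 44⁻¹ ≡ 31 (mod 47), so λ ≡ 40.
  x = λ² - 19 - 16 = 1600 - 35 ≡ 14; y = λ·(19 - 14) - 5 ≡ 7. → (14, 7)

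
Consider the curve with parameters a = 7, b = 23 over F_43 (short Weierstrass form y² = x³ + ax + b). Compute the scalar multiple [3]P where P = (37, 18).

Repeated addition: build up to 3P.
2P: tangent at (37, 18): λ = (3·37² + 7)/(2·18) ≡ 29/36. 36⁻¹ ≡ 6 (mod 43), so λ ≡ 29·6 ≡ 2.
  x = λ² - 37 - 37 = 4 - 74 ≡ 16; y = λ·(37 - 16) - 18 ≡ 24. → (16, 24)
3P: (16, 24) + (37, 18). λ = (18 - 24)/(37 - 16) ≡ 37/21 mod 43. 21⁻¹ ≡ 41 (mod 43) since 21·41 = 861 ≡ 1, so λ ≡ 12.
  x = λ² - 16 - 37 = 144 - 53 ≡ 5; y = λ·(16 - 5) - 24 ≡ 22. → (5, 22)

(5, 22)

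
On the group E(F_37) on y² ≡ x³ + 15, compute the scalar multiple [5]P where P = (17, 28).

Repeated addition: build up to 5P.
2P: tangent at (17, 28): λ = (3·17² + 0)/(2·28) ≡ 16/19. 19⁻¹ ≡ 2 (mod 37), so λ ≡ 16·2 ≡ 32.
  x = λ² - 17 - 17 = 1024 - 34 ≡ 28; y = λ·(17 - 28) - 28 ≡ 27. → (28, 27)
3P: (28, 27) + (17, 28). λ = (28 - 27)/(17 - 28) ≡ 1/26 mod 37. 26⁻¹ ≡ 10 (mod 37), so λ ≡ 10.
  x = λ² - 28 - 17 = 100 - 45 ≡ 18; y = λ·(28 - 18) - 27 ≡ 36. → (18, 36)
4P: (18, 36) + (17, 28). λ = (28 - 36)/(17 - 18) ≡ 29/36 mod 37. 36⁻¹ ≡ 36 (mod 37), so λ ≡ 8.
  x = λ² - 18 - 17 = 64 - 35 ≡ 29; y = λ·(18 - 29) - 36 ≡ 24. → (29, 24)
5P: (29, 24) + (17, 28). λ = (28 - 24)/(17 - 29) ≡ 4/25 mod 37. 25⁻¹ ≡ 3 (mod 37), so λ ≡ 12.
  x = λ² - 29 - 17 = 144 - 46 ≡ 24; y = λ·(29 - 24) - 24 ≡ 36. → (24, 36)

(24, 36)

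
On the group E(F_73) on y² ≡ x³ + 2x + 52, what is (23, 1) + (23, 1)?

(8, 54)

tangent at (23, 1): λ = (3·23² + 2)/(2·1) ≡ 56/2. 2⁻¹ ≡ 37 (mod 73), so λ ≡ 56·37 ≡ 28.
  x = λ² - 23 - 23 = 784 - 46 ≡ 8; y = λ·(23 - 8) - 1 ≡ 54. → (8, 54)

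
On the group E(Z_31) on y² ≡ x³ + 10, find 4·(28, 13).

Write P = (28, 13).
Double-and-add on 4 = (100)₂. Start with P = (28, 13) for the leading 1-bit.
double: tangent at (28, 13): λ = (3·28² + 0)/(2·13) ≡ 27/26. 26⁻¹ ≡ 6 (mod 31) since 26·6 = 156 ≡ 1, so λ ≡ 27·6 ≡ 7.
  x = λ² - 28 - 28 = 49 - 56 ≡ 24; y = λ·(28 - 24) - 13 ≡ 15. → (24, 15)
double: tangent at (24, 15): λ = (3·24² + 0)/(2·15) ≡ 23/30. 30⁻¹ ≡ 30 (mod 31) since 30·30 = 900 ≡ 1, so λ ≡ 23·30 ≡ 8.
  x = λ² - 24 - 24 = 64 - 48 ≡ 16; y = λ·(24 - 16) - 15 ≡ 18. → (16, 18)

(16, 18)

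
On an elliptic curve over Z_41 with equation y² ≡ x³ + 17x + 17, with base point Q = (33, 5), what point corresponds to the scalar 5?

Repeated addition: build up to 5Q.
2Q: tangent at (33, 5): λ = (3·33² + 17)/(2·5) ≡ 4/10. 10⁻¹ ≡ 37 (mod 41), so λ ≡ 4·37 ≡ 25.
  x = λ² - 33 - 33 = 625 - 66 ≡ 26; y = λ·(33 - 26) - 5 ≡ 6. → (26, 6)
3Q: (26, 6) + (33, 5). λ = (5 - 6)/(33 - 26) ≡ 40/7 mod 41. 7⁻¹ ≡ 6 (mod 41), so λ ≡ 35.
  x = λ² - 26 - 33 = 1225 - 59 ≡ 18; y = λ·(26 - 18) - 6 ≡ 28. → (18, 28)
4Q: (18, 28) + (33, 5). λ = (5 - 28)/(33 - 18) ≡ 18/15 mod 41. 15⁻¹ ≡ 11 (mod 41), so λ ≡ 34.
  x = λ² - 18 - 33 = 1156 - 51 ≡ 39; y = λ·(18 - 39) - 28 ≡ 37. → (39, 37)
5Q: (39, 37) + (33, 5). λ = (5 - 37)/(33 - 39) ≡ 9/35 mod 41. 35⁻¹ ≡ 34 (mod 41), so λ ≡ 19.
  x = λ² - 39 - 33 = 361 - 72 ≡ 2; y = λ·(39 - 2) - 37 ≡ 10. → (2, 10)

(2, 10)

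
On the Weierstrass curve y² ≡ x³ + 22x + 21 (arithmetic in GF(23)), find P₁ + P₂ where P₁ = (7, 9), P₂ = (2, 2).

(7, 9) + (2, 2). λ = (2 - 9)/(2 - 7) ≡ 16/18 mod 23. 18⁻¹ ≡ 9 (mod 23), so λ ≡ 6.
  x = λ² - 7 - 2 = 36 - 9 ≡ 4; y = λ·(7 - 4) - 9 ≡ 9. → (4, 9)

(4, 9)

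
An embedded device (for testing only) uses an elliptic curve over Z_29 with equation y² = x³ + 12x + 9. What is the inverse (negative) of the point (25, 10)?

(25, 19)

-(25, 10) = (25, -10 mod 29) = (25, 19).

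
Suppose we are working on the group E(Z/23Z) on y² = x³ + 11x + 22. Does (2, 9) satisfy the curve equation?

y² = 9² ≡ 12; x³ + 11x + 22 = 52 ≡ 6 (mod 23). 12 ≠ 6.

no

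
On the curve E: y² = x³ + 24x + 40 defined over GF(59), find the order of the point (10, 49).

2P: tangent at (10, 49): λ = (3·10² + 24)/(2·49) ≡ 29/39. 39⁻¹ ≡ 56 (mod 59), so λ ≡ 29·56 ≡ 31.
  x = λ² - 10 - 10 = 961 - 20 ≡ 56; y = λ·(10 - 56) - 49 ≡ 0. → (56, 0)
3P: (56, 0) + (10, 49). λ = (49 - 0)/(10 - 56) ≡ 49/13 mod 59. 13⁻¹ ≡ 50 (mod 59), so λ ≡ 31.
  x = λ² - 56 - 10 = 961 - 66 ≡ 10; y = λ·(56 - 10) - 0 ≡ 10. → (10, 10)
4P: (10, 10) + (10, 49): same x and y₁ ≡ -y₂, so the sum is 𝒪.
4P = 𝒪, so the order is 4.

4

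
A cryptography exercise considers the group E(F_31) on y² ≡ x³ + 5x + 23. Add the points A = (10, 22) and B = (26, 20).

(11, 13)

(10, 22) + (26, 20). λ = (20 - 22)/(26 - 10) ≡ 29/16 mod 31. 16⁻¹ ≡ 2 (mod 31) since 16·2 = 32 ≡ 1, so λ ≡ 27.
  x = λ² - 10 - 26 = 729 - 36 ≡ 11; y = λ·(10 - 11) - 22 ≡ 13. → (11, 13)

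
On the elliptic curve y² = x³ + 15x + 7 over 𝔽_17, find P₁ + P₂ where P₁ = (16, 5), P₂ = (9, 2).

(13, 6)

(16, 5) + (9, 2). λ = (2 - 5)/(9 - 16) ≡ 14/10 mod 17. 10⁻¹ ≡ 12 (mod 17), so λ ≡ 15.
  x = λ² - 16 - 9 = 225 - 25 ≡ 13; y = λ·(16 - 13) - 5 ≡ 6. → (13, 6)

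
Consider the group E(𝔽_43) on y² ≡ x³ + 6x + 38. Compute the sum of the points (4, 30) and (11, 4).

(26, 21)

(4, 30) + (11, 4). λ = (4 - 30)/(11 - 4) ≡ 17/7 mod 43. 7⁻¹ ≡ 37 (mod 43), so λ ≡ 27.
  x = λ² - 4 - 11 = 729 - 15 ≡ 26; y = λ·(4 - 26) - 30 ≡ 21. → (26, 21)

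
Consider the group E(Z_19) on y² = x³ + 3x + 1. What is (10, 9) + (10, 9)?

(0, 1)

tangent at (10, 9): λ = (3·10² + 3)/(2·9) ≡ 18/18. 18⁻¹ ≡ 18 (mod 19) since 18·18 = 324 ≡ 1, so λ ≡ 18·18 ≡ 1.
  x = λ² - 10 - 10 = 1 - 20 ≡ 0; y = λ·(10 - 0) - 9 ≡ 1. → (0, 1)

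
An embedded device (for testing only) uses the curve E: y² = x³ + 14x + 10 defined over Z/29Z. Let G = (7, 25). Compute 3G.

(23, 0)

Repeated addition: build up to 3G.
2G: tangent at (7, 25): λ = (3·7² + 14)/(2·25) ≡ 16/21. 21⁻¹ ≡ 18 (mod 29) since 21·18 = 378 ≡ 1, so λ ≡ 16·18 ≡ 27.
  x = λ² - 7 - 7 = 729 - 14 ≡ 19; y = λ·(7 - 19) - 25 ≡ 28. → (19, 28)
3G: (19, 28) + (7, 25). λ = (25 - 28)/(7 - 19) ≡ 26/17 mod 29. 17⁻¹ ≡ 12 (mod 29), so λ ≡ 22.
  x = λ² - 19 - 7 = 484 - 26 ≡ 23; y = λ·(19 - 23) - 28 ≡ 0. → (23, 0)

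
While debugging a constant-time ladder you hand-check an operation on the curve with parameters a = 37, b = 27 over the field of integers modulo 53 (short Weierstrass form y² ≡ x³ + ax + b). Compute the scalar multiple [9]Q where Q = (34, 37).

Double-and-add on 9 = (1001)₂. Start with Q = (34, 37) for the leading 1-bit.
double: tangent at (34, 37): λ = (3·34² + 37)/(2·37) ≡ 7/21. 21⁻¹ ≡ 48 (mod 53) since 21·48 = 1008 ≡ 1, so λ ≡ 7·48 ≡ 18.
  x = λ² - 34 - 34 = 324 - 68 ≡ 44; y = λ·(34 - 44) - 37 ≡ 48. → (44, 48)
double: tangent at (44, 48): λ = (3·44² + 37)/(2·48) ≡ 15/43. 43⁻¹ ≡ 37 (mod 53) since 43·37 = 1591 ≡ 1, so λ ≡ 15·37 ≡ 25.
  x = λ² - 44 - 44 = 625 - 88 ≡ 7; y = λ·(44 - 7) - 48 ≡ 29. → (7, 29)
double: tangent at (7, 29): λ = (3·7² + 37)/(2·29) ≡ 25/5. 5⁻¹ ≡ 32 (mod 53) since 5·32 = 160 ≡ 1, so λ ≡ 25·32 ≡ 5.
  x = λ² - 7 - 7 = 25 - 14 ≡ 11; y = λ·(7 - 11) - 29 ≡ 4. → (11, 4)
add Q: (11, 4) + (34, 37). λ = (37 - 4)/(34 - 11) ≡ 33/23 mod 53. 23⁻¹ ≡ 30 (mod 53), so λ ≡ 36.
  x = λ² - 11 - 34 = 1296 - 45 ≡ 32; y = λ·(11 - 32) - 4 ≡ 35. → (32, 35)

(32, 35)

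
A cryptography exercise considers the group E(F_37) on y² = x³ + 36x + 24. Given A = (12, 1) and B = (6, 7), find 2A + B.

(31, 31)

First 2A:
Repeated addition: build up to 2A.
2A: tangent at (12, 1): λ = (3·12² + 36)/(2·1) ≡ 24/2. 2⁻¹ ≡ 19 (mod 37), so λ ≡ 24·19 ≡ 12.
  x = λ² - 12 - 12 = 144 - 24 ≡ 9; y = λ·(12 - 9) - 1 ≡ 35. → (9, 35)
2A = (9, 35).
Finally 2A + B:
(9, 35) + (6, 7). λ = (7 - 35)/(6 - 9) ≡ 9/34 mod 37. 34⁻¹ ≡ 12 (mod 37) since 34·12 = 408 ≡ 1, so λ ≡ 34.
  x = λ² - 9 - 6 = 1156 - 15 ≡ 31; y = λ·(9 - 31) - 35 ≡ 31. → (31, 31)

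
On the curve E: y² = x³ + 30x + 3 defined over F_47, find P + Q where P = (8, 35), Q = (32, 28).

(8, 35) + (32, 28). λ = (28 - 35)/(32 - 8) ≡ 40/24 mod 47. 24⁻¹ ≡ 2 (mod 47) since 24·2 = 48 ≡ 1, so λ ≡ 33.
  x = λ² - 8 - 32 = 1089 - 40 ≡ 15; y = λ·(8 - 15) - 35 ≡ 16. → (15, 16)

(15, 16)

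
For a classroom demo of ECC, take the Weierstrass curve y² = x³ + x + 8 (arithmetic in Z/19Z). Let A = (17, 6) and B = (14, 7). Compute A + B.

(17, 6) + (14, 7). λ = (7 - 6)/(14 - 17) ≡ 1/16 mod 19. 16⁻¹ ≡ 6 (mod 19), so λ ≡ 6.
  x = λ² - 17 - 14 = 36 - 31 ≡ 5; y = λ·(17 - 5) - 6 ≡ 9. → (5, 9)

(5, 9)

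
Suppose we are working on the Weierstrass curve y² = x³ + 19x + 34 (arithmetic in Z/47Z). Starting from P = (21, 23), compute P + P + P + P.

Double-and-add on 4 = (100)₂. Start with P = (21, 23) for the leading 1-bit.
double: tangent at (21, 23): λ = (3·21² + 19)/(2·23) ≡ 26/46. 46⁻¹ ≡ 46 (mod 47), so λ ≡ 26·46 ≡ 21.
  x = λ² - 21 - 21 = 441 - 42 ≡ 23; y = λ·(21 - 23) - 23 ≡ 29. → (23, 29)
double: tangent at (23, 29): λ = (3·23² + 19)/(2·29) ≡ 8/11. 11⁻¹ ≡ 30 (mod 47), so λ ≡ 8·30 ≡ 5.
  x = λ² - 23 - 23 = 25 - 46 ≡ 26; y = λ·(23 - 26) - 29 ≡ 3. → (26, 3)

(26, 3)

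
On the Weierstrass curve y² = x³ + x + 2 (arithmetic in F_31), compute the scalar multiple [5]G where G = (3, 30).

Double-and-add on 5 = (101)₂. Start with G = (3, 30) for the leading 1-bit.
double: tangent at (3, 30): λ = (3·3² + 1)/(2·30) ≡ 28/29. 29⁻¹ ≡ 15 (mod 31), so λ ≡ 28·15 ≡ 17.
  x = λ² - 3 - 3 = 289 - 6 ≡ 4; y = λ·(3 - 4) - 30 ≡ 15. → (4, 15)
double: tangent at (4, 15): λ = (3·4² + 1)/(2·15) ≡ 18/30. 30⁻¹ ≡ 30 (mod 31) since 30·30 = 900 ≡ 1, so λ ≡ 18·30 ≡ 13.
  x = λ² - 4 - 4 = 169 - 8 ≡ 6; y = λ·(4 - 6) - 15 ≡ 21. → (6, 21)
add G: (6, 21) + (3, 30). λ = (30 - 21)/(3 - 6) ≡ 9/28 mod 31. 28⁻¹ ≡ 10 (mod 31), so λ ≡ 28.
  x = λ² - 6 - 3 = 784 - 9 ≡ 0; y = λ·(6 - 0) - 21 ≡ 23. → (0, 23)

(0, 23)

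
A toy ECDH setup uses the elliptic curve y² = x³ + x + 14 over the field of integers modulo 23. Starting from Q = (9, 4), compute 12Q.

Double-and-add on 12 = (1100)₂. Start with Q = (9, 4) for the leading 1-bit.
double: tangent at (9, 4): λ = (3·9² + 1)/(2·4) ≡ 14/8. 8⁻¹ ≡ 3 (mod 23), so λ ≡ 14·3 ≡ 19.
  x = λ² - 9 - 9 = 361 - 18 ≡ 21; y = λ·(9 - 21) - 4 ≡ 21. → (21, 21)
add Q: (21, 21) + (9, 4). λ = (4 - 21)/(9 - 21) ≡ 6/11 mod 23. 11⁻¹ ≡ 21 (mod 23) since 11·21 = 231 ≡ 1, so λ ≡ 11.
  x = λ² - 21 - 9 = 121 - 30 ≡ 22; y = λ·(21 - 22) - 21 ≡ 14. → (22, 14)
double: tangent at (22, 14): λ = (3·22² + 1)/(2·14) ≡ 4/5. 5⁻¹ ≡ 14 (mod 23), so λ ≡ 4·14 ≡ 10.
  x = λ² - 22 - 22 = 100 - 44 ≡ 10; y = λ·(22 - 10) - 14 ≡ 14. → (10, 14)
double: tangent at (10, 14): λ = (3·10² + 1)/(2·14) ≡ 2/5. 5⁻¹ ≡ 14 (mod 23), so λ ≡ 2·14 ≡ 5.
  x = λ² - 10 - 10 = 25 - 20 ≡ 5; y = λ·(10 - 5) - 14 ≡ 11. → (5, 11)

(5, 11)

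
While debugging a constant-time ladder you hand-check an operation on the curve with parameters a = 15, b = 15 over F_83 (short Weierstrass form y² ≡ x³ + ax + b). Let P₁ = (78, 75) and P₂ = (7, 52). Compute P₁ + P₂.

(23, 34)

(78, 75) + (7, 52). λ = (52 - 75)/(7 - 78) ≡ 60/12 mod 83. 12⁻¹ ≡ 7 (mod 83), so λ ≡ 5.
  x = λ² - 78 - 7 = 25 - 85 ≡ 23; y = λ·(78 - 23) - 75 ≡ 34. → (23, 34)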